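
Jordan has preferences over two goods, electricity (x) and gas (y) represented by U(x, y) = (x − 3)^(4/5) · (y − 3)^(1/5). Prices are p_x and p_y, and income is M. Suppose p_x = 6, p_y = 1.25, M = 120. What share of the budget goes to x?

share on x = 0.805

This is Cobb-Douglas in (x−3, y−3): tangency gives 0.8·p_y·(y−3) = 0.2·p_x·(x−3).
After buying the subsistence bundle (3, 3), a share 0.8 of the remaining income goes to x: x* = 3 + 0.8·(M − 3p_x − 3p_y)/p_x.
Discretionary income = 120 − 3·6 − 3·1.25 = 98.25; x* = 3 + 0.8·98.25/6 = 16.1; y* = 3 + 0.2·98.25/1.25 = 18.72.
Expenditure on x: 6·16.1 = 96.6; share = 0.805.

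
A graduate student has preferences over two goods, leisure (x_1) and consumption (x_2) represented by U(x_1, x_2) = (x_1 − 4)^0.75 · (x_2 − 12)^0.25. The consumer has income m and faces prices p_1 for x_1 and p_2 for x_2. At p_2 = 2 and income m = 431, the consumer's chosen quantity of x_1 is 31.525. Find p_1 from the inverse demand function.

p_1 = 10

MRS = 3·(x_2−12)/(x_1−4). Tangency with p_1/p_2 gives x_2−12 = (1/3)·(p_1/p_2)·(x_1−4).
Substituting into the budget: x_1* = 4 + 0.75·(m − 4·p_1 − 12·p_2)/p_1, and x_2* = 12 + 0.25·(…)/p_2.
Set x_1* = 31.525 in the demand function and solve for p_1: p_1 = 10.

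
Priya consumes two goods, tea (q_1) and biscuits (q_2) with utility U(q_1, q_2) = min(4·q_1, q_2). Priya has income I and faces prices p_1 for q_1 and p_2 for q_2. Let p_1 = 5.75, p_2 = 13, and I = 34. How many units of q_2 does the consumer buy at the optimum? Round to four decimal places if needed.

q_2* = 2.355

Here 5.75 + 4·13 = 57.75, giving q_2* = 2.355.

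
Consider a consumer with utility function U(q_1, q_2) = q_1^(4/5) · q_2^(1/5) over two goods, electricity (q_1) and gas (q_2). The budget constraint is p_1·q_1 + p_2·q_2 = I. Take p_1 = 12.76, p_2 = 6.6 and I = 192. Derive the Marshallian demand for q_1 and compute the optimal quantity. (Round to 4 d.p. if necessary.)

Tangency: MRS = 4·q_2/q_1 = p_1/p_2.
So 0.8·p_2·q_2 = 0.2·p_1·q_1; combined with the budget, a share 0.8 of income goes to q_1.
Demand: q_1*(p_1,p_2,I) = 0.8·I/p_1 and q_2* = 0.2·I/p_2.
At p_1=12.76, p_2=6.6, I=192: q_1* = 0.8·192/12.76 = 12.0376.

q_1* = 12.0376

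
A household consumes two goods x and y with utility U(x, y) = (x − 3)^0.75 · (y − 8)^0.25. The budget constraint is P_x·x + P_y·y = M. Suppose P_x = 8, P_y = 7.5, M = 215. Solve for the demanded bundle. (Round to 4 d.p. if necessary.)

Substituting into the budget: x* = 3 + 0.75·(M − 3·P_x − 8·P_y)/P_x, and y* = 8 + 0.25·(…)/P_y.
Discretionary income = 215 − 3·8 − 8·7.5 = 131; x* = 3 + 0.75·131/8 = 15.2812; y* = 8 + 0.25·131/7.5 = 12.3667.

x* = 15.2812, y* = 12.3667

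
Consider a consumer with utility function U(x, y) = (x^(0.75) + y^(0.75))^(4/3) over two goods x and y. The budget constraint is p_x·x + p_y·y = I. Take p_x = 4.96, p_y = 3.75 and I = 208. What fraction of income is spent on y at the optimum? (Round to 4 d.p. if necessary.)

share on y = 0.6982

MRS = MU_x/MU_y = (y/x)^(0.25). Set equal to p_x/p_y.
Solve for the ratio: y/x = [p_x/p_y]^(4).
Substitute y = (y/x)·x into the budget: x* = I/(p_x + p_y·(y/x)).
Numerically y/x = 3.060565, so x* = 208/(4.96 + 3.75·3.060565) = 12.6543 and y* = 3.060565·12.6543 = 38.7293.
Expenditure on y: 3.75·38.7293 = 145.2347; share = 0.6982.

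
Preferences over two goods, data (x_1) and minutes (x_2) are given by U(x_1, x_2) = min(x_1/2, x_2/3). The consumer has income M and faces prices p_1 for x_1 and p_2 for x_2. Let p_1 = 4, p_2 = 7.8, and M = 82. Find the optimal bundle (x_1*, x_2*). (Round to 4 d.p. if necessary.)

Demand: x_1*(p_1,p_2,M) = 2·M/(2·p_1 + 3·p_2), x_2* = 3·M/(2·p_1 + 3·p_2).
Here 2·4 + 3·7.8 = 31.4, giving x_1* = 5.2229 and x_2* = 7.8344.

x_1* = 5.2229, x_2* = 7.8344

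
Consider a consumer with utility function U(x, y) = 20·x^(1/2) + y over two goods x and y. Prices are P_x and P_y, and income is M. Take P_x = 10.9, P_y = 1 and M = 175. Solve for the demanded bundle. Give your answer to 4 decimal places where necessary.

MU_x = 10/√x, MU_y = 1. Tangency: 10/√x = P_x/P_y.
Solve: √x = 10·P_y/P_x, so x*(P_x,P_y) = (10·P_y/P_x)², and y* = (M − P_x·x*)/P_y.
Plugging in: x* = (10·1/10.9)² = 0.8417, y* = 165.8257.

x* = 0.8417, y* = 165.8257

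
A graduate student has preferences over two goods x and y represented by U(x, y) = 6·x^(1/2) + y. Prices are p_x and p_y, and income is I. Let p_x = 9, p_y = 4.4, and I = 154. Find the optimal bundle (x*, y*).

x* = 2.1511, y* = 30.6

MU_x = 3/√x, MU_y = 1. Tangency: 3/√x = p_x/p_y.
Thus x* = (3·p_y/p_x)² — independent of I — with the rest of income spent on y.
Plugging in: x* = (3·4.4/9)² = 2.1511, y* = 30.6.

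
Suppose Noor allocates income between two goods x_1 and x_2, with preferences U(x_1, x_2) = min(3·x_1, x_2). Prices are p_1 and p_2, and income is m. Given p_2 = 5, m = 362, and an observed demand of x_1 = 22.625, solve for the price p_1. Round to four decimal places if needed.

Leontief preferences: the optimum is at the kink where x_1/1 = x_2/3, i.e. x_2 = 3·x_1.
Budget: p_1·x_1 + p_2·3·x_1 = m, so (p_1 + 3·p_2)·x_1 = m.
Demand: x_1*(p_1,p_2,m) = m/(p_1 + 3·p_2), x_2* = 3·m/(p_1 + 3·p_2).
Set x_1* = 22.625 in the demand function and solve for p_1: p_1 = 1.

p_1 = 1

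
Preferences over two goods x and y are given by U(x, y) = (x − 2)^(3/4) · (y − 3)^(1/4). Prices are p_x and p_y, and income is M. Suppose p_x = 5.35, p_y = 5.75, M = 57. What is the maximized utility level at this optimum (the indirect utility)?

V = 3.0391

Discretionary income = 57 − 2·5.35 − 3·5.75 = 29.05; x* = 2 + 0.75·29.05/5.35 = 6.0724; y* = 3 + 0.25·29.05/5.75 = 4.263.
Utility at the optimum: U(6.0724, 4.263) = 3.0391.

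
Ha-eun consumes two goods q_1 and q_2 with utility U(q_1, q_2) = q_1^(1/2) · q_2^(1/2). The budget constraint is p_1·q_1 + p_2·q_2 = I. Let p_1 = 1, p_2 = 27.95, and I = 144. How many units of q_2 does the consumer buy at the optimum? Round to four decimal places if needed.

MU_q_1/MU_q_2 = (0.5·q_2)/(0.5·q_1); tangency sets this equal to p_1/p_2.
Rearranging, p_2·q_2 = p_1·q_1. Substituting into the budget gives p_1·q_1·(1 + 1) = I.
Demand: q_1*(p_1,p_2,I) = 0.5·I/p_1 and q_2* = 0.5·I/p_2.
At p_1=1, p_2=27.95, I=144: q_2* = 0.5·144/27.95 = 2.576.

q_2* = 2.576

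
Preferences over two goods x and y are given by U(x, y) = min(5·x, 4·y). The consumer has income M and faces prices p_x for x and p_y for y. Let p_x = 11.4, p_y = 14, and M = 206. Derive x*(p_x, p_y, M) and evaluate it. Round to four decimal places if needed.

x* = 7.128

Leontief preferences: the optimum is at the kink where x/4 = y/5, i.e. y = (5/4)·x.
Budget: p_x·x + p_y·(5/4)·x = M, so (4·p_x + 5·p_y)·x = 4·M.
Demand: x*(p_x,p_y,M) = 4·M/(4·p_x + 5·p_y), y* = 5·M/(4·p_x + 5·p_y).
Here 4·11.4 + 5·14 = 115.6, giving x* = 7.128.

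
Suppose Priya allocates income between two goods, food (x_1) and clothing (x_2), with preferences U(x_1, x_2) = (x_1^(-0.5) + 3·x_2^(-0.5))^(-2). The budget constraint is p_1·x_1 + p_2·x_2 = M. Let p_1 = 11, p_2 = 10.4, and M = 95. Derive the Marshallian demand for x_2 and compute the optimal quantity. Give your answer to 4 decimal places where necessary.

MU_x_1 ∝ x_1^(-1.5), MU_x_2 ∝ 3·x_2^(-1.5), so MRS = (1/3)·(x_2/x_1)^(1.5) = p_1/p_2.
Solve for the ratio: x_2/x_1 = [3·p_1/p_2]^(2/3).
Substitute x_2 = (x_2/x_1)·x_1 into the budget: x_1* = M/(p_1 + p_2·(x_2/x_1)).
Numerically x_2/x_1 = 2.159337, so x_1* = 95/(11 + 10.4·2.159337) = 2.8395 and x_2* = 2.159337·2.8395 = 6.1313.

x_2* = 6.1313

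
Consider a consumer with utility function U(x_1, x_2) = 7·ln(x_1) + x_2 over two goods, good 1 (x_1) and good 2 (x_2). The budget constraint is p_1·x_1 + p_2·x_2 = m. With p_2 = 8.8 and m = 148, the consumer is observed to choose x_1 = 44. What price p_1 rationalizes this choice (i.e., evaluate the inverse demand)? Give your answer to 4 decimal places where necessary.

p_1 = 1.4

Set MRS = p_1/p_2: (7/x_1)/1 = p_1/p_2.
So x_1*(p_1,p_2) = 7·p_2/p_1, independent of income; and x_2* = (m − 7·p_2)/p_2.
Set x_1* = 44 in the demand function and solve for p_1: p_1 = 1.4.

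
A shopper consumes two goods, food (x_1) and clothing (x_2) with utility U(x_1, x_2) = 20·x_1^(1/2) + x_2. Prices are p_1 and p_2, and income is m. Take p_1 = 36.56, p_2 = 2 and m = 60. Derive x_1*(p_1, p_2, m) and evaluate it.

x_1* = 0.2993

Thus x_1* = (10·p_2/p_1)² — independent of m — with the rest of income spent on x_2.
Plugging in: x_1* = (10·2/36.56)² = 0.2993.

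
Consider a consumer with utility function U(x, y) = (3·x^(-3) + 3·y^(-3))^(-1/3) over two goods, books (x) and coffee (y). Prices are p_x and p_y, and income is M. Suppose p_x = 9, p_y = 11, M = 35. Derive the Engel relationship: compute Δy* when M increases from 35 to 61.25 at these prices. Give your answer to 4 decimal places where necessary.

Δy* = 1.2828

Numerically y/x = 0.95107, so x* = 35/(9 + 11·0.95107) = 1.7984 and y* = 0.95107·1.7984 = 1.7104.
At M' = 61.25: y* = 2.9932. Change: 2.9932 − 1.7104 = 1.2828.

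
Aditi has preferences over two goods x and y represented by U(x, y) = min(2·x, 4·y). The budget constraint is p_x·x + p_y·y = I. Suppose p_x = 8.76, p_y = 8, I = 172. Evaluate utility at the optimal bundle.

V = 26.9592

Here 4·8.76 + 2·8 = 51.04, giving x* = 13.4796 and y* = 6.7398.
Utility at the optimum: U(13.4796, 6.7398) = 26.9592.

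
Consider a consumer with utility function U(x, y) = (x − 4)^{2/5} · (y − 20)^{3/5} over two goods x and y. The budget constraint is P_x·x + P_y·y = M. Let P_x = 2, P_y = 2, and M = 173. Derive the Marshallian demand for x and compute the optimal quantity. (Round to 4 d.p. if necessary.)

After buying the subsistence bundle (4, 20), a share 0.4 of the remaining income goes to x: x* = 4 + 0.4·(M − 4P_x − 20P_y)/P_x.
Discretionary income = 173 − 4·2 − 20·2 = 125; x* = 4 + 0.4·125/2 = 29.

x* = 29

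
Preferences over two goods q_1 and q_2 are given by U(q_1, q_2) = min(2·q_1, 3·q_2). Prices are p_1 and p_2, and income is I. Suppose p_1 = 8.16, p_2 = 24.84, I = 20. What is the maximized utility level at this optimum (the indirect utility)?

V = 1.6181

Leontief preferences: the optimum is at the kink where q_1/3 = q_2/2, i.e. q_2 = (2/3)·q_1.
Budget: p_1·q_1 + p_2·(2/3)·q_1 = I, so (3·p_1 + 2·p_2)·q_1 = 3·I.
Demand: q_1*(p_1,p_2,I) = 3·I/(3·p_1 + 2·p_2), q_2* = 2·I/(3·p_1 + 2·p_2).
Here 3·8.16 + 2·24.84 = 74.16, giving q_1* = 0.8091 and q_2* = 0.5394.
Utility at the optimum: U(0.8091, 0.5394) = 1.6181.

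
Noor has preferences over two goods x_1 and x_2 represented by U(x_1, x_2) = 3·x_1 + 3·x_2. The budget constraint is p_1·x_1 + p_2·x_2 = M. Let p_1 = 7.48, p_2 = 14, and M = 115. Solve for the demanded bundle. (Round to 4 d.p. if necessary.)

Linear utility — the consumer picks whichever good has higher MU/price: 3/7.48 = 0.4011 vs 3/14 = 0.2143.
x_1 gives more utility per dollar, so spend all income on x_1: x_1* = M/p_1, x_2* = 0.
Numerically: x_1* = 15.3743, x_2* = 0.

x_1* = 15.3743, x_2* = 0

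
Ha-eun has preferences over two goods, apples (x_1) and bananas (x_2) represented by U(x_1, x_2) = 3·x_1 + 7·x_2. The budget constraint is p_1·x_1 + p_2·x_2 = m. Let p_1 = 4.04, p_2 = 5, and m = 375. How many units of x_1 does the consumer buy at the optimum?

x_1* = 0

Perfect substitutes: compare marginal utility per dollar. 3/p_1 vs 7/p_2 → 0.7426 vs 1.4.
x_2 gives more utility per dollar, so spend all income on x_2: x_2* = m/p_2, x_1* = 0.
Numerically: x_1* = 0, x_2* = 75.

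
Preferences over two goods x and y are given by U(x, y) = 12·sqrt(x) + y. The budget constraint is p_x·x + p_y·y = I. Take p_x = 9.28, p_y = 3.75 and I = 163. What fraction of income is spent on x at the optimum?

share on x = 0.3347

MU_x = 6/√x, MU_y = 1. Tangency: 6/√x = p_x/p_y.
Solve: √x = 6·p_y/p_x, so x*(p_x,p_y) = (6·p_y/p_x)², and y* = (I − p_x·x*)/p_y.
Plugging in: x* = (6·3.75/9.28)² = 5.8785, y* = 28.9193.
Expenditure on x: 9.28·5.8785 = 54.5528; share = 0.3347.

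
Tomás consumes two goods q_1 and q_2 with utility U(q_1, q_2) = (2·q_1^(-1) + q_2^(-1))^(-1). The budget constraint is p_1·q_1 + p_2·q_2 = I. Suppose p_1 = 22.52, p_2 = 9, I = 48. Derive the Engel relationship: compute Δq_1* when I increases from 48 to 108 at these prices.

MU_q_1 ∝ 2·q_1^(-2), MU_q_2 ∝ q_2^(-2), so MRS = 2·(q_2/q_1)^(2) = p_1/p_2.
Hence q_2/q_1 = ((1/2)·p_1/p_2)^(1/(2)), i.e. raised to the 0.5 power.
Substitute q_2 = (q_2/q_1)·q_1 into the budget: q_1* = I/(p_1 + p_2·(q_2/q_1)).
Numerically q_2/q_1 = 1.118531, so q_1* = 48/(22.52 + 9·1.118531) = 1.473.
At I' = 108: q_1* = 3.3142. Change: 3.3142 − 1.473 = 1.8412.

Δq_1* = 1.8412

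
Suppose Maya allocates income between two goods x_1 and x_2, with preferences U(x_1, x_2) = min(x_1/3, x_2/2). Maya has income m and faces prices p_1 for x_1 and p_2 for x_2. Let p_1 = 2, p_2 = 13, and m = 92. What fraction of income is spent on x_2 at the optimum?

share on x_2 = 0.8125

Leontief preferences: the optimum is at the kink where x_1/3 = x_2/2, i.e. x_2 = (2/3)·x_1.
Budget: p_1·x_1 + p_2·(2/3)·x_1 = m, so (3·p_1 + 2·p_2)·x_1 = 3·m.
Demand: x_1*(p_1,p_2,m) = 3·m/(3·p_1 + 2·p_2), x_2* = 2·m/(3·p_1 + 2·p_2).
Here 3·2 + 2·13 = 32, giving x_1* = 8.625 and x_2* = 5.75.
Expenditure on x_2: 13·5.75 = 74.75; share = 0.8125.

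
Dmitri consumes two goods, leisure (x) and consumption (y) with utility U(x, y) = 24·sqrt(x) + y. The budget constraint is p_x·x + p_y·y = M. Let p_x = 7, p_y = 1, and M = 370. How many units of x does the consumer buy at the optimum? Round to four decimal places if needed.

MU_x = 12/√x, MU_y = 1. Tangency: 12/√x = p_x/p_y.
Thus x* = (12·p_y/p_x)² — independent of M — with the rest of income spent on y.
Plugging in: x* = (12·1/7)² = 2.9388.

x* = 2.9388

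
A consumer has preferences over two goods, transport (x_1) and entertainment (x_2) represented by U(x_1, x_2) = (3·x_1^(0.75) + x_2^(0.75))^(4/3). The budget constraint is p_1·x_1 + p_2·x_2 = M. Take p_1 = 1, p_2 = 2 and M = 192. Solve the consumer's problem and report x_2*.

x_2* = 0.1479

From the CES first-order condition, 3·(x_2/x_1)^(0.25) = p_1/p_2.
Solve for the ratio: x_2/x_1 = [(1/3)·p_1/p_2]^(4).
With the ratio pinned down, the budget gives x_1* = M/(p_1 + p_2·(x_2/x_1)) and x_2* = (x_2/x_1)·x_1*.
Numerically x_2/x_1 = 0.000772, so x_1* = 192/(1 + 2·0.000772) = 191.7042 and x_2* = 0.000772·191.7042 = 0.1479.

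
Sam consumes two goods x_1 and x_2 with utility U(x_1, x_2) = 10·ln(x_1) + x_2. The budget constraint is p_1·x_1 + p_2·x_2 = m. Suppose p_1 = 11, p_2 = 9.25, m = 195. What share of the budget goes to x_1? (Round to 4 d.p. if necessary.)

share on x_1 = 0.4744

Set MRS = p_1/p_2: (10/x_1)/1 = p_1/p_2.
So x_1*(p_1,p_2) = 10·p_2/p_1, independent of income; and x_2* = (m − 10·p_2)/p_2.
At the given prices: x_1* = 10·9.25/11 = 8.4091, and x_2* = 11.0811.
Expenditure on x_1: 11·8.4091 = 92.5; share = 0.4744.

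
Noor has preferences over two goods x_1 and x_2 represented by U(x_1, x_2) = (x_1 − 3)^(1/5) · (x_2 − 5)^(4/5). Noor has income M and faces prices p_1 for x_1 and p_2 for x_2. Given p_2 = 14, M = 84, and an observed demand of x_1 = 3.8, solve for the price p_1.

p_1 = 2

MRS = (1/4)·(x_2−5)/(x_1−3). Tangency with p_1/p_2 gives x_2−5 = 4·(p_1/p_2)·(x_1−3).
Substituting into the budget: x_1* = 3 + 0.2·(M − 3·p_1 − 5·p_2)/p_1, and x_2* = 5 + 0.8·(…)/p_2.
Set x_1* = 3.8 in the demand function and solve for p_1: p_1 = 2.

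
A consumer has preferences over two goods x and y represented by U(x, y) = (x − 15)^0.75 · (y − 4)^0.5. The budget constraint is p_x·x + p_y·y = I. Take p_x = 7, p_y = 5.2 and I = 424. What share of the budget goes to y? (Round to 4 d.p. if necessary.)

Let x' = x−15, y' = y−4. MRS = (3/2)·y'/x' = p_x/p_y.
Substituting into the budget: x* = 15 + 0.6·(I − 15·p_x − 4·p_y)/p_x, and y* = 4 + 0.4·(…)/p_y.
Discretionary income = 424 − 15·7 − 4·5.2 = 298.2; x* = 15 + 0.6·298.2/7 = 40.56; y* = 4 + 0.4·298.2/5.2 = 26.9385.
Expenditure on y: 5.2·26.9385 = 140.08; share = 0.3304.

share on y = 0.3304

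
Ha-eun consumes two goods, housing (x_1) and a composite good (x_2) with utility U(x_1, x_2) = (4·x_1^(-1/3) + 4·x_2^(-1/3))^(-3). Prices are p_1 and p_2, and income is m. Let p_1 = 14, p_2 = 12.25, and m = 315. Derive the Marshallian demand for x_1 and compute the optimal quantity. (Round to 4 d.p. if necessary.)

MU_x_1 ∝ 4·x_1^(-4/3), MU_x_2 ∝ 4·x_2^(-4/3), so MRS = (x_2/x_1)^(4/3) = p_1/p_2.
Hence x_2/x_1 = (p_1/p_2)^(1/(4/3)), i.e. raised to the 0.75 power.
With the ratio pinned down, the budget gives x_1* = m/(p_1 + p_2·(x_2/x_1)) and x_2* = (x_2/x_1)·x_1*.
Numerically x_2/x_1 = 1.105335, so x_1* = 315/(14 + 12.25·1.105335) = 11.4378.

x_1* = 11.4378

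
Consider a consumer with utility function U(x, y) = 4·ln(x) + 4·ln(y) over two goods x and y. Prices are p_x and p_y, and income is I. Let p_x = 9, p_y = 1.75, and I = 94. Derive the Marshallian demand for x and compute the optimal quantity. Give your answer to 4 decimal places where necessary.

Demand: x*(p_x,p_y,I) = 0.5·I/p_x and y* = 0.5·I/p_y.
At p_x=9, p_y=1.75, I=94: x* = 0.5·94/9 = 5.2222.

x* = 5.2222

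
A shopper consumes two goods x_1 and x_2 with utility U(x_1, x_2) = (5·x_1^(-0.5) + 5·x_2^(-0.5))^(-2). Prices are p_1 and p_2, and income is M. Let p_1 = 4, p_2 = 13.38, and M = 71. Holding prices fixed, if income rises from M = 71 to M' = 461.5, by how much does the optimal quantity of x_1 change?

From the CES first-order condition, (x_2/x_1)^(1.5) = p_1/p_2.
Solve for the ratio: x_2/x_1 = [p_1/p_2]^(2/3).
Substitute x_2 = (x_2/x_1)·x_1 into the budget: x_1* = M/(p_1 + p_2·(x_2/x_1)).
Numerically x_2/x_1 = 0.447098, so x_1* = 71/(4 + 13.38·0.447098) = 7.1127.
At M' = 461.5: x_1* = 46.2324. Change: 46.2324 − 7.1127 = 39.1198.

Δx_1* = 39.1198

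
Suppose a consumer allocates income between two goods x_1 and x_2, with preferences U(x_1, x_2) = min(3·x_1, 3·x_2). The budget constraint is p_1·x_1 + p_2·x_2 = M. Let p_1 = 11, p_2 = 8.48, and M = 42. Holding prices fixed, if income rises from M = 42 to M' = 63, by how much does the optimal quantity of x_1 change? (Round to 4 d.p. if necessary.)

Δx_1* = 1.078

With perfect complements, no substitution: consume in ratio x_1:x_2 = 3:3.
Budget: p_1·x_1 + p_2·x_1 = M, so (3·p_1 + 3·p_2)·x_1 = 3·M.
Demand: x_1*(p_1,p_2,M) = 3·M/(3·p_1 + 3·p_2), x_2* = 3·M/(3·p_1 + 3·p_2).
Here 3·11 + 3·8.48 = 58.44, giving x_1* = 2.1561.
At M' = 63: x_1* = 3.2341. Change: 3.2341 − 2.1561 = 1.078.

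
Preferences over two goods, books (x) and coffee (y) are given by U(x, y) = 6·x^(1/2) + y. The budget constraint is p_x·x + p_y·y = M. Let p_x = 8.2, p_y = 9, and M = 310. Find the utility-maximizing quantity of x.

x* = 10.8418

MU_x = 3/√x, MU_y = 1. Tangency: 3/√x = p_x/p_y.
Thus x* = (3·p_y/p_x)² — independent of M — with the rest of income spent on y.
Plugging in: x* = (3·9/8.2)² = 10.8418.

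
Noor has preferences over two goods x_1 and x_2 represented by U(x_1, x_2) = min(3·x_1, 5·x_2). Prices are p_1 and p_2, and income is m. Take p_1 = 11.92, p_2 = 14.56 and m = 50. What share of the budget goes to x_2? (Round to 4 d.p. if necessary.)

Leontief preferences: the optimum is at the kink where x_1/5 = x_2/3, i.e. x_2 = (3/5)·x_1.
Budget: p_1·x_1 + p_2·(3/5)·x_1 = m, so (5·p_1 + 3·p_2)·x_1 = 5·m.
Demand: x_1*(p_1,p_2,m) = 5·m/(5·p_1 + 3·p_2), x_2* = 3·m/(5·p_1 + 3·p_2).
Here 5·11.92 + 3·14.56 = 103.28, giving x_1* = 2.4206 and x_2* = 1.4524.
Expenditure on x_2: 14.56·1.4524 = 21.1464; share = 0.4229.

share on x_2 = 0.4229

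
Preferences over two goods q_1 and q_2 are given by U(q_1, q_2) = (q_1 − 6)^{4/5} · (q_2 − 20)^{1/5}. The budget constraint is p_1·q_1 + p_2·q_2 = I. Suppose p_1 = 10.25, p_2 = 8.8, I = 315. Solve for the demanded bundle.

MRS = 4·(q_2−20)/(q_1−6). Tangency with p_1/p_2 gives q_2−20 = (1/4)·(p_1/p_2)·(q_1−6).
Substituting into the budget: q_1* = 6 + 0.8·(I − 6·p_1 − 20·p_2)/p_1, and q_2* = 20 + 0.2·(…)/p_2.
Discretionary income = 315 − 6·10.25 − 20·8.8 = 77.5; q_1* = 6 + 0.8·77.5/10.25 = 12.0488; q_2* = 20 + 0.2·77.5/8.8 = 21.7614.

q_1* = 12.0488, q_2* = 21.7614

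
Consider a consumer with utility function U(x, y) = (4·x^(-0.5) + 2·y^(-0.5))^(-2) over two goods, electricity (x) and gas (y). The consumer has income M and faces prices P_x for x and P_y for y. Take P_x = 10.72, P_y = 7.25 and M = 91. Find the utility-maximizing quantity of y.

MU_x ∝ 4·x^(-1.5), MU_y ∝ 2·y^(-1.5), so MRS = 2·(y/x)^(1.5) = P_x/P_y.
Hence y/x = ((1/2)·P_x/P_y)^(1/(1.5)), i.e. raised to the 2/3 power.
Substitute y = (y/x)·x into the budget: x* = M/(P_x + P_y·(y/x)).
Numerically y/x = 0.817619, so x* = 91/(10.72 + 7.25·0.817619) = 5.4662 and y* = 0.817619·5.4662 = 4.4693.

y* = 4.4693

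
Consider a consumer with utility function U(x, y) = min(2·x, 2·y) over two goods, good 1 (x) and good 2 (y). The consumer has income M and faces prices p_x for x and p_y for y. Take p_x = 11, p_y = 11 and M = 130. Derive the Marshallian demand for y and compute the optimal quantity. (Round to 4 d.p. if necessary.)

y* = 5.9091

Leontief preferences: the optimum is at the kink where x/2 = y/2, i.e. y = x.
Budget: p_x·x + p_y·x = M, so (2·p_x + 2·p_y)·x = 2·M.
Demand: x*(p_x,p_y,M) = 2·M/(2·p_x + 2·p_y), y* = 2·M/(2·p_x + 2·p_y).
Here 2·11 + 2·11 = 44, giving y* = 5.9091.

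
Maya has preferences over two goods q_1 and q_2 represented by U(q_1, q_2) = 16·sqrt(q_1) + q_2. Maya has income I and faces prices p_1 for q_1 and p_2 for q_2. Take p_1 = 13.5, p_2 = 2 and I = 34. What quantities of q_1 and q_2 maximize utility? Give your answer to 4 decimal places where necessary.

q_1* = 1.4047, q_2* = 7.5185

MU_q_1 = 8/√q_1, MU_q_2 = 1. Tangency: 8/√q_1 = p_1/p_2.
Solve: √q_1 = 8·p_2/p_1, so q_1*(p_1,p_2) = (8·p_2/p_1)², and q_2* = (I − p_1·q_1*)/p_2.
Plugging in: q_1* = (8·2/13.5)² = 1.4047, q_2* = 7.5185.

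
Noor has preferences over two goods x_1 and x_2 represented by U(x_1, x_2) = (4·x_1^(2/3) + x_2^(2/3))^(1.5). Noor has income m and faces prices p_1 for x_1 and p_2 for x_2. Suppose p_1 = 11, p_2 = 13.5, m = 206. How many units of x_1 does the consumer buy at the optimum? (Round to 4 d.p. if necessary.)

x_1* = 18.535

From the CES first-order condition, 4·(x_2/x_1)^(1/3) = p_1/p_2.
Solve for the ratio: x_2/x_1 = [(1/4)·p_1/p_2]^(3).
Substitute x_2 = (x_2/x_1)·x_1 into the budget: x_1* = m/(p_1 + p_2·(x_2/x_1)).
Numerically x_2/x_1 = 0.008453, so x_1* = 206/(11 + 13.5·0.008453) = 18.535.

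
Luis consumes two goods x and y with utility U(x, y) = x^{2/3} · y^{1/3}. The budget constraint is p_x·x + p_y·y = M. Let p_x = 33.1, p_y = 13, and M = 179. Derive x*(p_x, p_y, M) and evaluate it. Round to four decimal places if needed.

x* = 3.6052

Demand: x*(p_x,p_y,M) = 2/3·M/p_x and y* = 1/3·M/p_y.
At p_x=33.1, p_y=13, M=179: x* = 2/3·179/33.1 = 3.6052.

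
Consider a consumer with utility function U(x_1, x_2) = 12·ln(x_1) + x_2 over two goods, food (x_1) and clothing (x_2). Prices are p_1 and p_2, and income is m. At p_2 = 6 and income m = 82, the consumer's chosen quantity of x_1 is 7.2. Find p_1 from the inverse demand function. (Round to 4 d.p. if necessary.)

Set MRS = p_1/p_2: (12/x_1)/1 = p_1/p_2.
So x_1*(p_1,p_2) = 12·p_2/p_1, independent of income; and x_2* = (m − 12·p_2)/p_2.
Set x_1* = 7.2 in the demand function and solve for p_1: p_1 = 10.

p_1 = 10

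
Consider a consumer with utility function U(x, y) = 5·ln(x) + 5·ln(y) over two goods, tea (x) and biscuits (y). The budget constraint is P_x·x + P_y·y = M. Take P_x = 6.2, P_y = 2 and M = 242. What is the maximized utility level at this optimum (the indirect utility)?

V = 35.3694

Tangency: MRS = y/x = P_x/P_y.
Rearranging, P_y·y = P_x·x. Substituting into the budget gives P_x·x·(1 + 1) = M.
Demand: x*(P_x,P_y,M) = 0.5·M/P_x and y* = 0.5·M/P_y.
At P_x=6.2, P_y=2, M=242: x* = 0.5·242/6.2 = 19.5161, y* = 60.5.
Utility at the optimum: U(19.5161, 60.5) = 35.3694.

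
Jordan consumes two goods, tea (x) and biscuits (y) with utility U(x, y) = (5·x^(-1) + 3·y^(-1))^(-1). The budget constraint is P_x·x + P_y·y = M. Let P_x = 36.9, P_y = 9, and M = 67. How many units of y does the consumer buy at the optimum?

MRS = MU_x/MU_y = (5/3)·(y/x)^(2). Set equal to P_x/P_y.
Hence y/x = ((3/5)·P_x/P_y)^(1/(2)), i.e. raised to the 0.5 power.
With the ratio pinned down, the budget gives x* = M/(P_x + P_y·(y/x)) and y* = (y/x)·x*.
Numerically y/x = 1.568439, so x* = 67/(36.9 + 9·1.568439) = 1.3133 and y* = 1.568439·1.3133 = 2.0599.

y* = 2.0599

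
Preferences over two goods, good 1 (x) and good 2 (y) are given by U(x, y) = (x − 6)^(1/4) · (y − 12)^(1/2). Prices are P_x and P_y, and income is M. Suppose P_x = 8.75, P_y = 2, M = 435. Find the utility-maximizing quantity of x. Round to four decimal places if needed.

Discretionary income = 435 − 6·8.75 − 12·2 = 358.5; x* = 6 + 1/3·358.5/8.75 = 19.6571.

x* = 19.6571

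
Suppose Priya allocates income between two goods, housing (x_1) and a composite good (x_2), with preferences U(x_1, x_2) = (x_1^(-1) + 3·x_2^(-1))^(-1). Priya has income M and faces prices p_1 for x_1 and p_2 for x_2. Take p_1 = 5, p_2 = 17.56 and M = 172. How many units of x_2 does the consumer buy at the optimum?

x_2* = 7.4881

From the CES first-order condition, (1/3)·(x_2/x_1)^(2) = p_1/p_2.
Hence x_2/x_1 = (3·p_1/p_2)^(1/(2)), i.e. raised to the 0.5 power.
With the ratio pinned down, the budget gives x_1* = M/(p_1 + p_2·(x_2/x_1)) and x_2* = (x_2/x_1)·x_1*.
Numerically x_2/x_1 = 0.924237, so x_1* = 172/(5 + 17.56·0.924237) = 8.1019 and x_2* = 0.924237·8.1019 = 7.4881.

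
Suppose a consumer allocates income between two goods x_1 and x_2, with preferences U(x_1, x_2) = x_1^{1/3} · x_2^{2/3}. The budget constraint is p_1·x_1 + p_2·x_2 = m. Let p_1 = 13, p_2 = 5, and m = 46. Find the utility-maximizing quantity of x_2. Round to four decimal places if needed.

x_2* = 6.1333

Demand: x_1*(p_1,p_2,m) = 1/3·m/p_1 and x_2* = 2/3·m/p_2.
At p_1=13, p_2=5, m=46: x_2* = 2/3·46/5 = 6.1333.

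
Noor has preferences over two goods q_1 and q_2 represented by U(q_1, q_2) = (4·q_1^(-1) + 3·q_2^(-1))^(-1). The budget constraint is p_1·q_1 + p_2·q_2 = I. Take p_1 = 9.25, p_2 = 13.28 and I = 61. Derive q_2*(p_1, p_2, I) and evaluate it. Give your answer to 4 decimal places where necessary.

Numerically q_2/q_1 = 0.722774, so q_1* = 61/(9.25 + 13.28·0.722774) = 3.2363 and q_2* = 0.722774·3.2363 = 2.3391.

q_2* = 2.3391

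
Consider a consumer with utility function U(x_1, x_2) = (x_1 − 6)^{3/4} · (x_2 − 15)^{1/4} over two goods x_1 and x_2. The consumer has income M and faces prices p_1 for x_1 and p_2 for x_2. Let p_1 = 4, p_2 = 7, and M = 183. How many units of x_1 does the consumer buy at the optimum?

x_1* = 16.125

Let x_1' = x_1−6, x_2' = x_2−15. MRS = 3·x_2'/x_1' = p_1/p_2.
Substituting into the budget: x_1* = 6 + 0.75·(M − 6·p_1 − 15·p_2)/p_1, and x_2* = 15 + 0.25·(…)/p_2.
Discretionary income = 183 − 6·4 − 15·7 = 54; x_1* = 6 + 0.75·54/4 = 16.125.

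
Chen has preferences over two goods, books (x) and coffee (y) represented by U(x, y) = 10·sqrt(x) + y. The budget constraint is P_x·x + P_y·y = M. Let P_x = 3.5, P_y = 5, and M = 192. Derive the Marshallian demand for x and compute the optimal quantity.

MU_x = 5/√x, MU_y = 1. Tangency: 5/√x = P_x/P_y.
Solve: √x = 5·P_y/P_x, so x*(P_x,P_y) = (5·P_y/P_x)², and y* = (M − P_x·x*)/P_y.
Plugging in: x* = (5·5/3.5)² = 51.0204.

x* = 51.0204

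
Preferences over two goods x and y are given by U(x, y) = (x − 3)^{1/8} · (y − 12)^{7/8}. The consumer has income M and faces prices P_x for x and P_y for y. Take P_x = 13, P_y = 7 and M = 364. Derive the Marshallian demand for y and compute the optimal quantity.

MRS = (1/7)·(y−12)/(x−3). Tangency with P_x/P_y gives y−12 = 7·(P_x/P_y)·(x−3).
After buying the subsistence bundle (3, 12), a share 0.125 of the remaining income goes to x: x* = 3 + 0.125·(M − 3P_x − 12P_y)/P_x.
Discretionary income = 364 − 3·13 − 12·7 = 241; y* = 12 + 0.875·241/7 = 42.125.

y* = 42.125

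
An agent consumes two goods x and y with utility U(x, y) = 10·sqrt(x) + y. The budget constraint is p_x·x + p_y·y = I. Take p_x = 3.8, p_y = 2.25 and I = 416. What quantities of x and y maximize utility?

x* = 8.7647, y* = 170.0863

Set MRS = p_x/p_y: 5·x^(−1/2) = p_x/p_y.
Thus x* = (5·p_y/p_x)² — independent of I — with the rest of income spent on y.
Plugging in: x* = (5·2.25/3.8)² = 8.7647, y* = 170.0863.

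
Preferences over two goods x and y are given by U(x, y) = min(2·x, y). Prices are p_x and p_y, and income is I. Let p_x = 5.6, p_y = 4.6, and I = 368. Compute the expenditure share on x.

share on x = 0.3784

With perfect complements, no substitution: consume in ratio x:y = 1:2.
Budget: p_x·x + p_y·2·x = I, so (p_x + 2·p_y)·x = I.
Demand: x*(p_x,p_y,I) = I/(p_x + 2·p_y), y* = 2·I/(p_x + 2·p_y).
Here 5.6 + 2·4.6 = 14.8, giving x* = 24.8649 and y* = 49.7297.
Expenditure on x: 5.6·24.8649 = 139.2432; share = 0.3784.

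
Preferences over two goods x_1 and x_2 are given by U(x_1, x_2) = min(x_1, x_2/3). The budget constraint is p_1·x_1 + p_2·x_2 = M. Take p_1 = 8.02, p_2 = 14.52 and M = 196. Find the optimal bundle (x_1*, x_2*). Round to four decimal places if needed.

With perfect complements, no substitution: consume in ratio x_1:x_2 = 1:3.
Budget: p_1·x_1 + p_2·3·x_1 = M, so (p_1 + 3·p_2)·x_1 = M.
Demand: x_1*(p_1,p_2,M) = M/(p_1 + 3·p_2), x_2* = 3·M/(p_1 + 3·p_2).
Here 8.02 + 3·14.52 = 51.58, giving x_1* = 3.7999 and x_2* = 11.3998.

x_1* = 3.7999, x_2* = 11.3998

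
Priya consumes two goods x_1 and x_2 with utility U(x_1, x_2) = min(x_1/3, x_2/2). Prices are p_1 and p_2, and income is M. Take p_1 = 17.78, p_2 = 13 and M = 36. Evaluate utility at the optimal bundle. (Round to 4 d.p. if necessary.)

V = 0.4537

Demand: x_1*(p_1,p_2,M) = 3·M/(3·p_1 + 2·p_2), x_2* = 2·M/(3·p_1 + 2·p_2).
Here 3·17.78 + 2·13 = 79.34, giving x_1* = 1.3612 and x_2* = 0.9075.
Utility at the optimum: U(1.3612, 0.9075) = 0.4537.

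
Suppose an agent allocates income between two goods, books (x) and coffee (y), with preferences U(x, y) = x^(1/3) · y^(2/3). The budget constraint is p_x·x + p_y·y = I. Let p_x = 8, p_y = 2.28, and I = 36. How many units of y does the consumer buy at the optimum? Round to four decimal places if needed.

y* = 10.5263

Tangency: MRS = (1/2)·y/x = p_x/p_y.
So 1/3·p_y·y = 2/3·p_x·x; combined with the budget, a share 1/3 of income goes to x.
Demand: x*(p_x,p_y,I) = 1/3·I/p_x and y* = 2/3·I/p_y.
At p_x=8, p_y=2.28, I=36: y* = 2/3·36/2.28 = 10.5263.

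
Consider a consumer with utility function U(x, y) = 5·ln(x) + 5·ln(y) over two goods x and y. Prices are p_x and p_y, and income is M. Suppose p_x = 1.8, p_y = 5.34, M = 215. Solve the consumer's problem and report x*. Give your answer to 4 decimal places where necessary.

The MRS is y/x. Set MRS = p_x/p_y.
Rearranging, p_y·y = p_x·x. Substituting into the budget gives p_x·x·(1 + 1) = M.
Demand: x*(p_x,p_y,M) = 0.5·M/p_x and y* = 0.5·M/p_y.
At p_x=1.8, p_y=5.34, M=215: x* = 0.5·215/1.8 = 59.7222.

x* = 59.7222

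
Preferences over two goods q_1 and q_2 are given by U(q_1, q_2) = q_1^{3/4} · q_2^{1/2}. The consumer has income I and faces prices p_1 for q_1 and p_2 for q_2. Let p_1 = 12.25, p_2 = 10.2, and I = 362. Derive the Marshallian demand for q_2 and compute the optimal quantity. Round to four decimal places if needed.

q_2* = 14.1961

At p_1=12.25, p_2=10.2, I=362: q_2* = 0.4·362/10.2 = 14.1961.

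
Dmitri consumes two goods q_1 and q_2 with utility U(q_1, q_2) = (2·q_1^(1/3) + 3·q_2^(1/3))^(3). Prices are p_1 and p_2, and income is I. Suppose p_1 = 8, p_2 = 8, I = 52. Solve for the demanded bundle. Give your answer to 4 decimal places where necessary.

q_1* = 2.2911, q_2* = 4.2089

MU_q_1 ∝ 2·q_1^(-2/3), MU_q_2 ∝ 3·q_2^(-2/3), so MRS = (2/3)·(q_2/q_1)^(2/3) = p_1/p_2.
Solve for the ratio: q_2/q_1 = [(3/2)·p_1/p_2]^(1.5).
Substitute q_2 = (q_2/q_1)·q_1 into the budget: q_1* = I/(p_1 + p_2·(q_2/q_1)).
Numerically q_2/q_1 = 1.837117, so q_1* = 52/(8 + 8·1.837117) = 2.2911 and q_2* = 1.837117·2.2911 = 4.2089.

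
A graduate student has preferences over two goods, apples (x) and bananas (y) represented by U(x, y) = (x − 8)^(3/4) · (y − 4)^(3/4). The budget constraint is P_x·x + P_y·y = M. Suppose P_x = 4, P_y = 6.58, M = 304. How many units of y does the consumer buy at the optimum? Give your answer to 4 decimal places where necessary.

y* = 22.6687

This is Cobb-Douglas in (x−8, y−4): tangency gives 0.75·P_y·(y−4) = 0.75·P_x·(x−8).
After buying the subsistence bundle (8, 4), a share 0.5 of the remaining income goes to x: x* = 8 + 0.5·(M − 8P_x − 4P_y)/P_x.
Discretionary income = 304 − 8·4 − 4·6.58 = 245.68; y* = 4 + 0.5·245.68/6.58 = 22.6687.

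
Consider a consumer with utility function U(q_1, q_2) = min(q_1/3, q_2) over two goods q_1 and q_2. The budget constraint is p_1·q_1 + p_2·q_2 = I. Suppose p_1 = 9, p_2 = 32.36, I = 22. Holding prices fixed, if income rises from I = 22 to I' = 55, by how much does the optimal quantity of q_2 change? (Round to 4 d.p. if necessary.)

With perfect complements, no substitution: consume in ratio q_1:q_2 = 3:1.
Budget: p_1·q_1 + p_2·(1/3)·q_1 = I, so (3·p_1 + p_2)·q_1 = 3·I.
Demand: q_1*(p_1,p_2,I) = 3·I/(3·p_1 + p_2), q_2* = I/(3·p_1 + p_2).
Here 3·9 + 32.36 = 59.36, giving q_2* = 0.3706.
At I' = 55: q_2* = 0.9265. Change: 0.9265 − 0.3706 = 0.5559.

Δq_2* = 0.5559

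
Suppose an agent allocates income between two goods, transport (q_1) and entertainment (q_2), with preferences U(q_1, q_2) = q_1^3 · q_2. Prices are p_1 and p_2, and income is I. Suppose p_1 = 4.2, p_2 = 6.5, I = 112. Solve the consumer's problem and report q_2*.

Demand: q_1*(p_1,p_2,I) = 0.75·I/p_1 and q_2* = 0.25·I/p_2.
At p_1=4.2, p_2=6.5, I=112: q_2* = 0.25·112/6.5 = 4.3077.

q_2* = 4.3077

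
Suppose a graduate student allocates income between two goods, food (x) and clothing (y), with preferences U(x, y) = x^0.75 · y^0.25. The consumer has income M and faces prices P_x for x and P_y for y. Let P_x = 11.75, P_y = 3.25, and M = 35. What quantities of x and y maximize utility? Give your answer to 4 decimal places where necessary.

x* = 2.234, y* = 2.6923

Demand: x*(P_x,P_y,M) = 0.75·M/P_x and y* = 0.25·M/P_y.
At P_x=11.75, P_y=3.25, M=35: x* = 0.75·35/11.75 = 2.234, y* = 2.6923.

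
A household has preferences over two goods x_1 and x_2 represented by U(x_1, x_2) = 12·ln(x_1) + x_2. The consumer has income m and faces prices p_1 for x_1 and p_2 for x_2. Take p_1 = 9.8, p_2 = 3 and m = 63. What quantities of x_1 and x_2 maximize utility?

x_1* = 3.6735, x_2* = 9

MU_x_1 = 12/x_1, MU_x_2 = 1. Tangency: 12/x_1 = p_1/p_2.
So x_1*(p_1,p_2) = 12·p_2/p_1, independent of income; and x_2* = (m − 12·p_2)/p_2.
At the given prices: x_1* = 12·3/9.8 = 3.6735, and x_2* = 9.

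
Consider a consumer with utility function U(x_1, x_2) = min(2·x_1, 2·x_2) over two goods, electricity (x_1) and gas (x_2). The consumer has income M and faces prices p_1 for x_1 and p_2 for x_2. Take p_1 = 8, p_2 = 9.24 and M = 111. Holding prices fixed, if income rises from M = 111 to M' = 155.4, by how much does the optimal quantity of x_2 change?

Δx_2* = 2.5754

Here 2·8 + 2·9.24 = 34.48, giving x_2* = 6.4385.
At M' = 155.4: x_2* = 9.0139. Change: 9.0139 − 6.4385 = 2.5754.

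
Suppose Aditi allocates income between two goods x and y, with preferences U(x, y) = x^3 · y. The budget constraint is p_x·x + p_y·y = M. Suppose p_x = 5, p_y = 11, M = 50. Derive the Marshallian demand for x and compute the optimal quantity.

The MRS is 3·y/x. Set MRS = p_x/p_y.
So 3·p_y·y = p_x·x; combined with the budget, a share 0.75 of income goes to x.
Demand: x*(p_x,p_y,M) = 0.75·M/p_x and y* = 0.25·M/p_y.
At p_x=5, p_y=11, M=50: x* = 0.75·50/5 = 7.5.

x* = 7.5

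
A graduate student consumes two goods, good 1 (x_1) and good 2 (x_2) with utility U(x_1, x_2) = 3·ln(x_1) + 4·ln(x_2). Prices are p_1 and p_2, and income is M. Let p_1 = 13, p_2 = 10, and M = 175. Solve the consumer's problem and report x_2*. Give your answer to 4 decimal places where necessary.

x_2* = 10

MU_x_1/MU_x_2 = (3·x_2)/(4·x_1); tangency sets this equal to p_1/p_2.
So 3·p_2·x_2 = 4·p_1·x_1; combined with the budget, a share 3/7 of income goes to x_1.
Demand: x_1*(p_1,p_2,M) = 3/7·M/p_1 and x_2* = 4/7·M/p_2.
At p_1=13, p_2=10, M=175: x_2* = 4/7·175/10 = 10.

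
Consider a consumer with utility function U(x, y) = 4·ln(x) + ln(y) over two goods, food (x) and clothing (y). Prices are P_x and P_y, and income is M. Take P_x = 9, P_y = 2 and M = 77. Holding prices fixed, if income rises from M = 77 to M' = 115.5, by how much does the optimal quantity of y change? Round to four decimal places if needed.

Δy* = 3.85

Demand: x*(P_x,P_y,M) = 0.8·M/P_x and y* = 0.2·M/P_y.
At P_x=9, P_y=2, M=77: y* = 0.2·77/2 = 7.7.
At M' = 115.5: y* = 11.55. Change: 11.55 − 7.7 = 3.85.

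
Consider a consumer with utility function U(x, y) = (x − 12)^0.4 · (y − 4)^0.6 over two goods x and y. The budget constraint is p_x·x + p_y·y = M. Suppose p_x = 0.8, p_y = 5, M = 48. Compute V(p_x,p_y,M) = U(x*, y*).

V = 3.9076

Let x' = x−12, y' = y−4. MRS = (2/3)·y'/x' = p_x/p_y.
Substituting into the budget: x* = 12 + 0.4·(M − 12·p_x − 4·p_y)/p_x, and y* = 4 + 0.6·(…)/p_y.
Discretionary income = 48 − 12·0.8 − 4·5 = 18.4; x* = 12 + 0.4·18.4/0.8 = 21.2; y* = 4 + 0.6·18.4/5 = 6.208.
Utility at the optimum: U(21.2, 6.208) = 3.9076.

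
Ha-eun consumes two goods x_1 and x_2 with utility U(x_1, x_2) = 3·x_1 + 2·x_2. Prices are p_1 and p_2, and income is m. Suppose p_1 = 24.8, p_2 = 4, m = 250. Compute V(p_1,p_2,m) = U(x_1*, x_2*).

V = 125

Linear utility — the consumer picks whichever good has higher MU/price: 3/24.8 = 0.121 vs 2/4 = 0.5.
x_2 gives more utility per dollar, so spend all income on x_2: x_2* = m/p_2, x_1* = 0.
Numerically: x_1* = 0, x_2* = 62.5.
Utility at the optimum: U(0, 62.5) = 125.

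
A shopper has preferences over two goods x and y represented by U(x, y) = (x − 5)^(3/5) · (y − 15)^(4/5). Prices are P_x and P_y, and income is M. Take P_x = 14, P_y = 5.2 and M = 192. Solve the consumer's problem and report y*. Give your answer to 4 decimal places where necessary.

After buying the subsistence bundle (5, 15), a share 3/7 of the remaining income goes to x: x* = 5 + 3/7·(M − 5P_x − 15P_y)/P_x.
Discretionary income = 192 − 5·14 − 15·5.2 = 44; y* = 15 + 4/7·44/5.2 = 19.8352.

y* = 19.8352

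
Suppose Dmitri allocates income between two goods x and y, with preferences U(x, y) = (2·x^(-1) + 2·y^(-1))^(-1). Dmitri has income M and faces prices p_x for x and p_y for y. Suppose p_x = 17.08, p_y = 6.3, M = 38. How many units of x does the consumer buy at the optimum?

MRS = MU_x/MU_y = (y/x)^(2). Set equal to p_x/p_y.
Solve for the ratio: y/x = [p_x/p_y]^(0.5).
Substitute y = (y/x)·x into the budget: x* = M/(p_x + p_y·(y/x)).
Numerically y/x = 1.646545, so x* = 38/(17.08 + 6.3·1.646545) = 1.3842.

x* = 1.3842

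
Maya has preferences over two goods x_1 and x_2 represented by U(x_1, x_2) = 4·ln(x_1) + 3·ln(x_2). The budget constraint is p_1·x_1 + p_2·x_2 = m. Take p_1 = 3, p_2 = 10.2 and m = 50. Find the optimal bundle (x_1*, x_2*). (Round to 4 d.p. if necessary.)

The MRS is (4/3)·x_2/x_1. Set MRS = p_1/p_2.
Rearranging, p_2·x_2 = (3/4)·p_1·x_1. Substituting into the budget gives p_1·x_1·(1 + (3/4)) = m.
Demand: x_1*(p_1,p_2,m) = 4/7·m/p_1 and x_2* = 3/7·m/p_2.
At p_1=3, p_2=10.2, m=50: x_1* = 4/7·50/3 = 9.5238, x_2* = 2.1008.

x_1* = 9.5238, x_2* = 2.1008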